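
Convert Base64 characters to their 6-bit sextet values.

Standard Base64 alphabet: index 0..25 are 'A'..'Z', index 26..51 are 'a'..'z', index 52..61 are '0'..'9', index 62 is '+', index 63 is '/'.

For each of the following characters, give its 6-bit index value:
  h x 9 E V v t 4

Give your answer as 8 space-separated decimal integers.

Answer: 33 49 61 4 21 47 45 56

Derivation:
'h': a..z range, 26 + ord('h') − ord('a') = 33
'x': a..z range, 26 + ord('x') − ord('a') = 49
'9': 0..9 range, 52 + ord('9') − ord('0') = 61
'E': A..Z range, ord('E') − ord('A') = 4
'V': A..Z range, ord('V') − ord('A') = 21
'v': a..z range, 26 + ord('v') − ord('a') = 47
't': a..z range, 26 + ord('t') − ord('a') = 45
'4': 0..9 range, 52 + ord('4') − ord('0') = 56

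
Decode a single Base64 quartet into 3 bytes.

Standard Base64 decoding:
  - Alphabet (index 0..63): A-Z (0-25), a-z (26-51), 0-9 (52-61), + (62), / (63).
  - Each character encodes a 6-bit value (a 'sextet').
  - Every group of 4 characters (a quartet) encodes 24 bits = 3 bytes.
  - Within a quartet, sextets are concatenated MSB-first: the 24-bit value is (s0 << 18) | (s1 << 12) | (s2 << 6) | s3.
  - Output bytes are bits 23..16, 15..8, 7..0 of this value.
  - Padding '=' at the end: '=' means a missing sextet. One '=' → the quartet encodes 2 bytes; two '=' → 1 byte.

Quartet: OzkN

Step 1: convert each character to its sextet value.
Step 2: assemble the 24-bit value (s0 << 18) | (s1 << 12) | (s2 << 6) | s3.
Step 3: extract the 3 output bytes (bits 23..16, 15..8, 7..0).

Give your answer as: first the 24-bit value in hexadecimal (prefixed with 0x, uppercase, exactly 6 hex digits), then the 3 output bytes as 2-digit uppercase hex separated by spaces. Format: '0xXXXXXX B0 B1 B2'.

Answer: 0x3B390D 3B 39 0D

Derivation:
Sextets: O=14, z=51, k=36, N=13
24-bit: (14<<18) | (51<<12) | (36<<6) | 13
      = 0x380000 | 0x033000 | 0x000900 | 0x00000D
      = 0x3B390D
Bytes: (v>>16)&0xFF=3B, (v>>8)&0xFF=39, v&0xFF=0D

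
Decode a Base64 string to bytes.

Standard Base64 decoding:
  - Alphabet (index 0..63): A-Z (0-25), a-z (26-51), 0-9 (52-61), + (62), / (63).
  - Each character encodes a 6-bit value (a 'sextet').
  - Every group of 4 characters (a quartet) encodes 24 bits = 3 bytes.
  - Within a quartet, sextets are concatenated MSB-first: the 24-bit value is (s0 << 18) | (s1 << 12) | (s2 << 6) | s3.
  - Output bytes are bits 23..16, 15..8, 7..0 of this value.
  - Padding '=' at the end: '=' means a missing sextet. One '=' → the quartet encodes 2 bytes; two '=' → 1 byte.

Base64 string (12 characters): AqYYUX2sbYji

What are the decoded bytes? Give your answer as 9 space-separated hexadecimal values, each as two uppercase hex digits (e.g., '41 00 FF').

Answer: 02 A6 18 51 7D AC 6D 88 E2

Derivation:
After char 0 ('A'=0): chars_in_quartet=1 acc=0x0 bytes_emitted=0
After char 1 ('q'=42): chars_in_quartet=2 acc=0x2A bytes_emitted=0
After char 2 ('Y'=24): chars_in_quartet=3 acc=0xA98 bytes_emitted=0
After char 3 ('Y'=24): chars_in_quartet=4 acc=0x2A618 -> emit 02 A6 18, reset; bytes_emitted=3
After char 4 ('U'=20): chars_in_quartet=1 acc=0x14 bytes_emitted=3
After char 5 ('X'=23): chars_in_quartet=2 acc=0x517 bytes_emitted=3
After char 6 ('2'=54): chars_in_quartet=3 acc=0x145F6 bytes_emitted=3
After char 7 ('s'=44): chars_in_quartet=4 acc=0x517DAC -> emit 51 7D AC, reset; bytes_emitted=6
After char 8 ('b'=27): chars_in_quartet=1 acc=0x1B bytes_emitted=6
After char 9 ('Y'=24): chars_in_quartet=2 acc=0x6D8 bytes_emitted=6
After char 10 ('j'=35): chars_in_quartet=3 acc=0x1B623 bytes_emitted=6
After char 11 ('i'=34): chars_in_quartet=4 acc=0x6D88E2 -> emit 6D 88 E2, reset; bytes_emitted=9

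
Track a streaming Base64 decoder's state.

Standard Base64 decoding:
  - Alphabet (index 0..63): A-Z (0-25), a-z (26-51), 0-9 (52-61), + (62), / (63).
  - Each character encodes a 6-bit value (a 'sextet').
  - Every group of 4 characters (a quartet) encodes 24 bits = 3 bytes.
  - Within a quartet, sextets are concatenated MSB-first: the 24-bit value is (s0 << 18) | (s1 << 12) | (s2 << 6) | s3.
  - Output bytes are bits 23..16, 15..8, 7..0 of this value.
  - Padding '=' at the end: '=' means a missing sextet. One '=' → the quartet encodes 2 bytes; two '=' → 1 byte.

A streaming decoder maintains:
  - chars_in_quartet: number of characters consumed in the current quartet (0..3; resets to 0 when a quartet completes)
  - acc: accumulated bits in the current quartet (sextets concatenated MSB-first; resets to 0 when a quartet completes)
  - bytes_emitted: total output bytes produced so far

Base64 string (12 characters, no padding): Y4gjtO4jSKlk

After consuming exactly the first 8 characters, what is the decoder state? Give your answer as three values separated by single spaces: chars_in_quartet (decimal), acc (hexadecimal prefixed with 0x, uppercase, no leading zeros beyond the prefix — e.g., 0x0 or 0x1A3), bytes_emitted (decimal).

Answer: 0 0x0 6

Derivation:
After char 0 ('Y'=24): chars_in_quartet=1 acc=0x18 bytes_emitted=0
After char 1 ('4'=56): chars_in_quartet=2 acc=0x638 bytes_emitted=0
After char 2 ('g'=32): chars_in_quartet=3 acc=0x18E20 bytes_emitted=0
After char 3 ('j'=35): chars_in_quartet=4 acc=0x638823 -> emit 63 88 23, reset; bytes_emitted=3
After char 4 ('t'=45): chars_in_quartet=1 acc=0x2D bytes_emitted=3
After char 5 ('O'=14): chars_in_quartet=2 acc=0xB4E bytes_emitted=3
After char 6 ('4'=56): chars_in_quartet=3 acc=0x2D3B8 bytes_emitted=3
After char 7 ('j'=35): chars_in_quartet=4 acc=0xB4EE23 -> emit B4 EE 23, reset; bytes_emitted=6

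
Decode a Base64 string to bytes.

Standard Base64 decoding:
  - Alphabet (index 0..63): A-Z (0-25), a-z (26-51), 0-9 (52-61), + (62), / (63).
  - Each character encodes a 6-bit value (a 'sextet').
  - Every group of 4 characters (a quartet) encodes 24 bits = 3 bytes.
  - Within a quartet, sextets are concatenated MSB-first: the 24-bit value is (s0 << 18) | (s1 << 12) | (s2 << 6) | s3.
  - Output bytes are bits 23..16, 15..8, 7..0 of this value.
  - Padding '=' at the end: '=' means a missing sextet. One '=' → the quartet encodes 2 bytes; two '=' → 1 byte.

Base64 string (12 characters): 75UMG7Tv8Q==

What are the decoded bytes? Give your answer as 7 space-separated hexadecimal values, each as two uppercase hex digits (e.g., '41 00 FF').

Answer: EF 95 0C 1B B4 EF F1

Derivation:
After char 0 ('7'=59): chars_in_quartet=1 acc=0x3B bytes_emitted=0
After char 1 ('5'=57): chars_in_quartet=2 acc=0xEF9 bytes_emitted=0
After char 2 ('U'=20): chars_in_quartet=3 acc=0x3BE54 bytes_emitted=0
After char 3 ('M'=12): chars_in_quartet=4 acc=0xEF950C -> emit EF 95 0C, reset; bytes_emitted=3
After char 4 ('G'=6): chars_in_quartet=1 acc=0x6 bytes_emitted=3
After char 5 ('7'=59): chars_in_quartet=2 acc=0x1BB bytes_emitted=3
After char 6 ('T'=19): chars_in_quartet=3 acc=0x6ED3 bytes_emitted=3
After char 7 ('v'=47): chars_in_quartet=4 acc=0x1BB4EF -> emit 1B B4 EF, reset; bytes_emitted=6
After char 8 ('8'=60): chars_in_quartet=1 acc=0x3C bytes_emitted=6
After char 9 ('Q'=16): chars_in_quartet=2 acc=0xF10 bytes_emitted=6
Padding '==': partial quartet acc=0xF10 -> emit F1; bytes_emitted=7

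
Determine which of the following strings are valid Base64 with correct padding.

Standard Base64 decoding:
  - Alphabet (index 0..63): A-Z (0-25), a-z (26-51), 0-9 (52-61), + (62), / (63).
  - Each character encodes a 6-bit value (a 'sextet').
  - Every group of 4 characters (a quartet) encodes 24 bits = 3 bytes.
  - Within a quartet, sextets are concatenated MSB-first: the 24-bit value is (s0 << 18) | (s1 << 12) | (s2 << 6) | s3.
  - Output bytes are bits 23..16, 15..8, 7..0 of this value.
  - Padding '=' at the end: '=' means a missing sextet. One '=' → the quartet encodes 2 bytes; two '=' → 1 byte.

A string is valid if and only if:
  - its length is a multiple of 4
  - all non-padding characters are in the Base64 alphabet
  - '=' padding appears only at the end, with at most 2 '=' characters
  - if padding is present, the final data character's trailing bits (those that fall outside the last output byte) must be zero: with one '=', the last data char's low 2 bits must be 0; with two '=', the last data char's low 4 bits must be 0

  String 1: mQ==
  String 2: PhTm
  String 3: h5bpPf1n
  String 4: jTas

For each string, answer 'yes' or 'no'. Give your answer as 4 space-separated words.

Answer: yes yes yes yes

Derivation:
String 1: 'mQ==' → valid
String 2: 'PhTm' → valid
String 3: 'h5bpPf1n' → valid
String 4: 'jTas' → valid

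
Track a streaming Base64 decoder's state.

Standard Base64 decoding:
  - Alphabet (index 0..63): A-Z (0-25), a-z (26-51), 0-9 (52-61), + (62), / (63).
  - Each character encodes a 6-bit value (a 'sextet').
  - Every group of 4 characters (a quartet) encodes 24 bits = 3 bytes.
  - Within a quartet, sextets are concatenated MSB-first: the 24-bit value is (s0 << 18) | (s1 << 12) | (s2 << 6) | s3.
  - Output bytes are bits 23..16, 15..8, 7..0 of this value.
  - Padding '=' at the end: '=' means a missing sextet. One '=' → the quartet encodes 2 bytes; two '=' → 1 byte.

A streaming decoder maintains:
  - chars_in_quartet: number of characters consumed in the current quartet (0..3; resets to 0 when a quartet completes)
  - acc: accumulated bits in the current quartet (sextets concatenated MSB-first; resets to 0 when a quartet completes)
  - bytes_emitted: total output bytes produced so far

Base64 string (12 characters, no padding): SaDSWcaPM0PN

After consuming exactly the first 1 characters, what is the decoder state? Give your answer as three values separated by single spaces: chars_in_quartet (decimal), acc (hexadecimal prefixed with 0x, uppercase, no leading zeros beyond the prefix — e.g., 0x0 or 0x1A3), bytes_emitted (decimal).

After char 0 ('S'=18): chars_in_quartet=1 acc=0x12 bytes_emitted=0

Answer: 1 0x12 0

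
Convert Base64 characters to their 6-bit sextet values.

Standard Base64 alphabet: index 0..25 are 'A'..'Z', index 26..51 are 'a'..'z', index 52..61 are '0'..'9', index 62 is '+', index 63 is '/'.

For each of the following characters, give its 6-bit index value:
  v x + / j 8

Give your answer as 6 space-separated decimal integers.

Answer: 47 49 62 63 35 60

Derivation:
'v': a..z range, 26 + ord('v') − ord('a') = 47
'x': a..z range, 26 + ord('x') − ord('a') = 49
'+': index 62
'/': index 63
'j': a..z range, 26 + ord('j') − ord('a') = 35
'8': 0..9 range, 52 + ord('8') − ord('0') = 60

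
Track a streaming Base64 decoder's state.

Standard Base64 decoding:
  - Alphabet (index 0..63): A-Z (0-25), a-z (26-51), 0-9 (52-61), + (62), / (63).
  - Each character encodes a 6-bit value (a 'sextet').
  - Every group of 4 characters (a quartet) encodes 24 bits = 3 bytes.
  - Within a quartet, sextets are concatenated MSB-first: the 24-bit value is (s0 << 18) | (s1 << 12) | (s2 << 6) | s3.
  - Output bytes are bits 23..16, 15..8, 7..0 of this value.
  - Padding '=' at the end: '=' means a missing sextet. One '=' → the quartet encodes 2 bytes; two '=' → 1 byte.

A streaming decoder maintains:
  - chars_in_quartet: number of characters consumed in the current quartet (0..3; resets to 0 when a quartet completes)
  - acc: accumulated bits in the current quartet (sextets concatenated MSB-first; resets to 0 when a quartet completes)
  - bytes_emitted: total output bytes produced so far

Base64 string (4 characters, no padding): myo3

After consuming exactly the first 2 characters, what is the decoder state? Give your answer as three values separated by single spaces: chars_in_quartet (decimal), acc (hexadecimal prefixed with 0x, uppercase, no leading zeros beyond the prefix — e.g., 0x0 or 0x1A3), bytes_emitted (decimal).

Answer: 2 0x9B2 0

Derivation:
After char 0 ('m'=38): chars_in_quartet=1 acc=0x26 bytes_emitted=0
After char 1 ('y'=50): chars_in_quartet=2 acc=0x9B2 bytes_emitted=0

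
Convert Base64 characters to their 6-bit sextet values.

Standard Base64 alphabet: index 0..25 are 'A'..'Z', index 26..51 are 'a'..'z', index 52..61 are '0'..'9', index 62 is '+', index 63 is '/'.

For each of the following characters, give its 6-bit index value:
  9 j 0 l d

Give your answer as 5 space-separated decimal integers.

'9': 0..9 range, 52 + ord('9') − ord('0') = 61
'j': a..z range, 26 + ord('j') − ord('a') = 35
'0': 0..9 range, 52 + ord('0') − ord('0') = 52
'l': a..z range, 26 + ord('l') − ord('a') = 37
'd': a..z range, 26 + ord('d') − ord('a') = 29

Answer: 61 35 52 37 29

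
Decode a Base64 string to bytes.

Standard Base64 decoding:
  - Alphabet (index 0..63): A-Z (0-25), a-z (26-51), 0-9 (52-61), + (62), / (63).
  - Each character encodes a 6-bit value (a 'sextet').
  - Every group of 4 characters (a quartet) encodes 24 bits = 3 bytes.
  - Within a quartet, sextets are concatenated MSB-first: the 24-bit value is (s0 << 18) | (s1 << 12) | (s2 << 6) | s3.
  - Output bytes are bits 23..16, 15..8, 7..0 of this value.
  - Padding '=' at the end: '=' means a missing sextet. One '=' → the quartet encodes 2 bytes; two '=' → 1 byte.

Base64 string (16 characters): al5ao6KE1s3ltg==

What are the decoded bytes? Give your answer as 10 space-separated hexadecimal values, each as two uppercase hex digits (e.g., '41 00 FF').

Answer: 6A 5E 5A A3 A2 84 D6 CD E5 B6

Derivation:
After char 0 ('a'=26): chars_in_quartet=1 acc=0x1A bytes_emitted=0
After char 1 ('l'=37): chars_in_quartet=2 acc=0x6A5 bytes_emitted=0
After char 2 ('5'=57): chars_in_quartet=3 acc=0x1A979 bytes_emitted=0
After char 3 ('a'=26): chars_in_quartet=4 acc=0x6A5E5A -> emit 6A 5E 5A, reset; bytes_emitted=3
After char 4 ('o'=40): chars_in_quartet=1 acc=0x28 bytes_emitted=3
After char 5 ('6'=58): chars_in_quartet=2 acc=0xA3A bytes_emitted=3
After char 6 ('K'=10): chars_in_quartet=3 acc=0x28E8A bytes_emitted=3
After char 7 ('E'=4): chars_in_quartet=4 acc=0xA3A284 -> emit A3 A2 84, reset; bytes_emitted=6
After char 8 ('1'=53): chars_in_quartet=1 acc=0x35 bytes_emitted=6
After char 9 ('s'=44): chars_in_quartet=2 acc=0xD6C bytes_emitted=6
After char 10 ('3'=55): chars_in_quartet=3 acc=0x35B37 bytes_emitted=6
After char 11 ('l'=37): chars_in_quartet=4 acc=0xD6CDE5 -> emit D6 CD E5, reset; bytes_emitted=9
After char 12 ('t'=45): chars_in_quartet=1 acc=0x2D bytes_emitted=9
After char 13 ('g'=32): chars_in_quartet=2 acc=0xB60 bytes_emitted=9
Padding '==': partial quartet acc=0xB60 -> emit B6; bytes_emitted=10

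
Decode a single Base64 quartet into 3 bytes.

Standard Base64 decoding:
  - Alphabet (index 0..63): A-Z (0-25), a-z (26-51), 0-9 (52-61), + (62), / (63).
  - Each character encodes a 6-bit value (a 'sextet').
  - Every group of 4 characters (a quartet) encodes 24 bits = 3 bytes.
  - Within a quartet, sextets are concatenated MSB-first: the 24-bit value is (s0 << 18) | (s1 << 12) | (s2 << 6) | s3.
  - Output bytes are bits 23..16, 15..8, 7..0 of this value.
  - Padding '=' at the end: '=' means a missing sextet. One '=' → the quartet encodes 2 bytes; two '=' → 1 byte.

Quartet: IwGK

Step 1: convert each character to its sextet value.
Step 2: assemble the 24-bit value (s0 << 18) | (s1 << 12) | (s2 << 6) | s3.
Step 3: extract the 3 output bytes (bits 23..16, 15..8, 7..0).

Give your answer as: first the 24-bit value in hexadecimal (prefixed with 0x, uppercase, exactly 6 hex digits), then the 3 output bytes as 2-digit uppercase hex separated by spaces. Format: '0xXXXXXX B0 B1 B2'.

Sextets: I=8, w=48, G=6, K=10
24-bit: (8<<18) | (48<<12) | (6<<6) | 10
      = 0x200000 | 0x030000 | 0x000180 | 0x00000A
      = 0x23018A
Bytes: (v>>16)&0xFF=23, (v>>8)&0xFF=01, v&0xFF=8A

Answer: 0x23018A 23 01 8A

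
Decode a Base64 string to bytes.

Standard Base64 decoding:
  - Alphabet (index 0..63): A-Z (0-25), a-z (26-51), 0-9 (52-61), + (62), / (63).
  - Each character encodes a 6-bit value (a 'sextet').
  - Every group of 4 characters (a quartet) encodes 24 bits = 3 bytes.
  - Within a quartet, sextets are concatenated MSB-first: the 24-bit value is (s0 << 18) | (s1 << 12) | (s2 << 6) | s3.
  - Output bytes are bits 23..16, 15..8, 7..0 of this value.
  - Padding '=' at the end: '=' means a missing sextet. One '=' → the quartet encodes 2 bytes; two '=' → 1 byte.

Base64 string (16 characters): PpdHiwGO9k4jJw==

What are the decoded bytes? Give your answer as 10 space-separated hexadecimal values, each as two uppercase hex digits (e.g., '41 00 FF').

Answer: 3E 97 47 8B 01 8E F6 4E 23 27

Derivation:
After char 0 ('P'=15): chars_in_quartet=1 acc=0xF bytes_emitted=0
After char 1 ('p'=41): chars_in_quartet=2 acc=0x3E9 bytes_emitted=0
After char 2 ('d'=29): chars_in_quartet=3 acc=0xFA5D bytes_emitted=0
After char 3 ('H'=7): chars_in_quartet=4 acc=0x3E9747 -> emit 3E 97 47, reset; bytes_emitted=3
After char 4 ('i'=34): chars_in_quartet=1 acc=0x22 bytes_emitted=3
After char 5 ('w'=48): chars_in_quartet=2 acc=0x8B0 bytes_emitted=3
After char 6 ('G'=6): chars_in_quartet=3 acc=0x22C06 bytes_emitted=3
After char 7 ('O'=14): chars_in_quartet=4 acc=0x8B018E -> emit 8B 01 8E, reset; bytes_emitted=6
After char 8 ('9'=61): chars_in_quartet=1 acc=0x3D bytes_emitted=6
After char 9 ('k'=36): chars_in_quartet=2 acc=0xF64 bytes_emitted=6
After char 10 ('4'=56): chars_in_quartet=3 acc=0x3D938 bytes_emitted=6
After char 11 ('j'=35): chars_in_quartet=4 acc=0xF64E23 -> emit F6 4E 23, reset; bytes_emitted=9
After char 12 ('J'=9): chars_in_quartet=1 acc=0x9 bytes_emitted=9
After char 13 ('w'=48): chars_in_quartet=2 acc=0x270 bytes_emitted=9
Padding '==': partial quartet acc=0x270 -> emit 27; bytes_emitted=10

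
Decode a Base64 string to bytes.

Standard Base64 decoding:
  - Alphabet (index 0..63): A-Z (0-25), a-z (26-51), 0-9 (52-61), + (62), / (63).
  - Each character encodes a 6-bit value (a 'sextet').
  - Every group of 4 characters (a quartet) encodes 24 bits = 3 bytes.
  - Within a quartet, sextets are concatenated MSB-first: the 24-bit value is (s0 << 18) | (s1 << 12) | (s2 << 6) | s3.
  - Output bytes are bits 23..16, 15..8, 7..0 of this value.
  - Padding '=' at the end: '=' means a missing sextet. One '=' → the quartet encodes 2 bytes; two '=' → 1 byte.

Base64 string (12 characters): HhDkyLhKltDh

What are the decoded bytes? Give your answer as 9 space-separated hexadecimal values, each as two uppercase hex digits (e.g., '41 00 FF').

After char 0 ('H'=7): chars_in_quartet=1 acc=0x7 bytes_emitted=0
After char 1 ('h'=33): chars_in_quartet=2 acc=0x1E1 bytes_emitted=0
After char 2 ('D'=3): chars_in_quartet=3 acc=0x7843 bytes_emitted=0
After char 3 ('k'=36): chars_in_quartet=4 acc=0x1E10E4 -> emit 1E 10 E4, reset; bytes_emitted=3
After char 4 ('y'=50): chars_in_quartet=1 acc=0x32 bytes_emitted=3
After char 5 ('L'=11): chars_in_quartet=2 acc=0xC8B bytes_emitted=3
After char 6 ('h'=33): chars_in_quartet=3 acc=0x322E1 bytes_emitted=3
After char 7 ('K'=10): chars_in_quartet=4 acc=0xC8B84A -> emit C8 B8 4A, reset; bytes_emitted=6
After char 8 ('l'=37): chars_in_quartet=1 acc=0x25 bytes_emitted=6
After char 9 ('t'=45): chars_in_quartet=2 acc=0x96D bytes_emitted=6
After char 10 ('D'=3): chars_in_quartet=3 acc=0x25B43 bytes_emitted=6
After char 11 ('h'=33): chars_in_quartet=4 acc=0x96D0E1 -> emit 96 D0 E1, reset; bytes_emitted=9

Answer: 1E 10 E4 C8 B8 4A 96 D0 E1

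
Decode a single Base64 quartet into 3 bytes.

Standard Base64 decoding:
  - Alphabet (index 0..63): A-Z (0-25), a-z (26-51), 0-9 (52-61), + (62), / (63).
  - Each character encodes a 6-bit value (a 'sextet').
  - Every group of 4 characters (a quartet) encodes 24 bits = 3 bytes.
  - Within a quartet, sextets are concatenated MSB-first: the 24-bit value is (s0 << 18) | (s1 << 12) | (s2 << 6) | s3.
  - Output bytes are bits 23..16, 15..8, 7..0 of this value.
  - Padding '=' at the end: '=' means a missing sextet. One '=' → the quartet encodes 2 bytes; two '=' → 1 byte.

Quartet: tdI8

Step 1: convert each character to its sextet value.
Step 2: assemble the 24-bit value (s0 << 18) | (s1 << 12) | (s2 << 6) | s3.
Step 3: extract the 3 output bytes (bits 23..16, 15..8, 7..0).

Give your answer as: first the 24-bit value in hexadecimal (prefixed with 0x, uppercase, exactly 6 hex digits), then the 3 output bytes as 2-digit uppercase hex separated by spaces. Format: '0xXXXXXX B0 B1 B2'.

Answer: 0xB5D23C B5 D2 3C

Derivation:
Sextets: t=45, d=29, I=8, 8=60
24-bit: (45<<18) | (29<<12) | (8<<6) | 60
      = 0xB40000 | 0x01D000 | 0x000200 | 0x00003C
      = 0xB5D23C
Bytes: (v>>16)&0xFF=B5, (v>>8)&0xFF=D2, v&0xFF=3C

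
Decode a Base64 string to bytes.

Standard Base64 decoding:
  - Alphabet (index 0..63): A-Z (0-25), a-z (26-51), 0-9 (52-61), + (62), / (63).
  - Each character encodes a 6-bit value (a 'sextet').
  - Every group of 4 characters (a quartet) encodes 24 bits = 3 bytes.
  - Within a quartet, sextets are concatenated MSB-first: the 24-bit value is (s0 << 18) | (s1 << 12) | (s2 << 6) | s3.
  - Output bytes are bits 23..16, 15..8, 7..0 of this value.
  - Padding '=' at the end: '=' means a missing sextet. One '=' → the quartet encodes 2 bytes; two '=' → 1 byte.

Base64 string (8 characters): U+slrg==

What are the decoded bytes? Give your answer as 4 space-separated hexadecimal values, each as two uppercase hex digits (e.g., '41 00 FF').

After char 0 ('U'=20): chars_in_quartet=1 acc=0x14 bytes_emitted=0
After char 1 ('+'=62): chars_in_quartet=2 acc=0x53E bytes_emitted=0
After char 2 ('s'=44): chars_in_quartet=3 acc=0x14FAC bytes_emitted=0
After char 3 ('l'=37): chars_in_quartet=4 acc=0x53EB25 -> emit 53 EB 25, reset; bytes_emitted=3
After char 4 ('r'=43): chars_in_quartet=1 acc=0x2B bytes_emitted=3
After char 5 ('g'=32): chars_in_quartet=2 acc=0xAE0 bytes_emitted=3
Padding '==': partial quartet acc=0xAE0 -> emit AE; bytes_emitted=4

Answer: 53 EB 25 AE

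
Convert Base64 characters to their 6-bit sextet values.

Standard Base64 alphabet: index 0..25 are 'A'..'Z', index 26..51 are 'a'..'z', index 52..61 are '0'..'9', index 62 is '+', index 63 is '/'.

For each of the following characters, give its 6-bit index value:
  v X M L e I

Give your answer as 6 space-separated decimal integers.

'v': a..z range, 26 + ord('v') − ord('a') = 47
'X': A..Z range, ord('X') − ord('A') = 23
'M': A..Z range, ord('M') − ord('A') = 12
'L': A..Z range, ord('L') − ord('A') = 11
'e': a..z range, 26 + ord('e') − ord('a') = 30
'I': A..Z range, ord('I') − ord('A') = 8

Answer: 47 23 12 11 30 8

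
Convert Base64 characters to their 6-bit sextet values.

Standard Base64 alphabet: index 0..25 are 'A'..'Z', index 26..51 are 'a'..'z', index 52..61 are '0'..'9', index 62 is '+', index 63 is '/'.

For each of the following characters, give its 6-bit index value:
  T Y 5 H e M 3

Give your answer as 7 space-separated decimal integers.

'T': A..Z range, ord('T') − ord('A') = 19
'Y': A..Z range, ord('Y') − ord('A') = 24
'5': 0..9 range, 52 + ord('5') − ord('0') = 57
'H': A..Z range, ord('H') − ord('A') = 7
'e': a..z range, 26 + ord('e') − ord('a') = 30
'M': A..Z range, ord('M') − ord('A') = 12
'3': 0..9 range, 52 + ord('3') − ord('0') = 55

Answer: 19 24 57 7 30 12 55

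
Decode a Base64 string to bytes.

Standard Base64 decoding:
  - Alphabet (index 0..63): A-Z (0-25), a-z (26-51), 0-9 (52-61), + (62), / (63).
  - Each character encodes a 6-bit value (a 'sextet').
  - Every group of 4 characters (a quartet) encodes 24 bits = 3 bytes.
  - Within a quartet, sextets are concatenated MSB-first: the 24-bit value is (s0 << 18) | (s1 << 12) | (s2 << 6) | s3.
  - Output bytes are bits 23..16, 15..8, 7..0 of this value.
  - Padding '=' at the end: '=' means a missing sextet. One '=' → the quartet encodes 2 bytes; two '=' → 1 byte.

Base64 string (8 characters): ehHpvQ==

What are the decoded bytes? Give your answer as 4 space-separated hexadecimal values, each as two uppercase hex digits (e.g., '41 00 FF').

Answer: 7A 11 E9 BD

Derivation:
After char 0 ('e'=30): chars_in_quartet=1 acc=0x1E bytes_emitted=0
After char 1 ('h'=33): chars_in_quartet=2 acc=0x7A1 bytes_emitted=0
After char 2 ('H'=7): chars_in_quartet=3 acc=0x1E847 bytes_emitted=0
After char 3 ('p'=41): chars_in_quartet=4 acc=0x7A11E9 -> emit 7A 11 E9, reset; bytes_emitted=3
After char 4 ('v'=47): chars_in_quartet=1 acc=0x2F bytes_emitted=3
After char 5 ('Q'=16): chars_in_quartet=2 acc=0xBD0 bytes_emitted=3
Padding '==': partial quartet acc=0xBD0 -> emit BD; bytes_emitted=4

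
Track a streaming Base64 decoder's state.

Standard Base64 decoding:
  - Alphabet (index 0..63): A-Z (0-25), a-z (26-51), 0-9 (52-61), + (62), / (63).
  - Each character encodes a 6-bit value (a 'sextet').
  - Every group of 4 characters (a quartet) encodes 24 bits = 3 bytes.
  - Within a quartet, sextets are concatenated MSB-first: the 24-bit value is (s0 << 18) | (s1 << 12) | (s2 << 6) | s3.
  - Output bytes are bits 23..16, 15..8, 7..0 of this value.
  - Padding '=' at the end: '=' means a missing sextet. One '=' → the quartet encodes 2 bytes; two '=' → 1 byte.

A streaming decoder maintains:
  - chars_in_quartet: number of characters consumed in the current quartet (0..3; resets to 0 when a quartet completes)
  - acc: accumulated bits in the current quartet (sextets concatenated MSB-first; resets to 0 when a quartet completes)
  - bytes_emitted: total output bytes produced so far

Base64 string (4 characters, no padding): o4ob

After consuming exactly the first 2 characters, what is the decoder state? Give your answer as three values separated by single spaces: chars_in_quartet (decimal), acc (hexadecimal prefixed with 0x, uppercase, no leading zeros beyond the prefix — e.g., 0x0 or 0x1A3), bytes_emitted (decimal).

Answer: 2 0xA38 0

Derivation:
After char 0 ('o'=40): chars_in_quartet=1 acc=0x28 bytes_emitted=0
After char 1 ('4'=56): chars_in_quartet=2 acc=0xA38 bytes_emitted=0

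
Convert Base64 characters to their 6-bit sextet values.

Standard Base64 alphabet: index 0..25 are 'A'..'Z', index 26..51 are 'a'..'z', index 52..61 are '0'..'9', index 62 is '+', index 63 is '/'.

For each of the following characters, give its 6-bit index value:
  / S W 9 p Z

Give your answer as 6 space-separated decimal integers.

Answer: 63 18 22 61 41 25

Derivation:
'/': index 63
'S': A..Z range, ord('S') − ord('A') = 18
'W': A..Z range, ord('W') − ord('A') = 22
'9': 0..9 range, 52 + ord('9') − ord('0') = 61
'p': a..z range, 26 + ord('p') − ord('a') = 41
'Z': A..Z range, ord('Z') − ord('A') = 25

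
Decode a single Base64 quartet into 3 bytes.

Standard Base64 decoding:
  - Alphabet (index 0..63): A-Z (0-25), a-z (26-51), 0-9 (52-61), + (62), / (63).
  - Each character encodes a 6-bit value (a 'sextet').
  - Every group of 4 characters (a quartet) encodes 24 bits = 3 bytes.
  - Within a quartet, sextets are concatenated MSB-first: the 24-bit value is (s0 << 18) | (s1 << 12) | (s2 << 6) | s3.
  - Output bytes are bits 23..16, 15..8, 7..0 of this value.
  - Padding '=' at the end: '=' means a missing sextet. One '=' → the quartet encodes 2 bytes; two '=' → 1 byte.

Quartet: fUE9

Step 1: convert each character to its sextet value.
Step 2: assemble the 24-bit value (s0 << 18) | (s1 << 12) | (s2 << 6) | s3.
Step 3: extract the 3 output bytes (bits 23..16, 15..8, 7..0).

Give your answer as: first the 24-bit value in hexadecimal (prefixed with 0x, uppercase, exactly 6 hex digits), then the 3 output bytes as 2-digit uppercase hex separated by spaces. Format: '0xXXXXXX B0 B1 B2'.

Sextets: f=31, U=20, E=4, 9=61
24-bit: (31<<18) | (20<<12) | (4<<6) | 61
      = 0x7C0000 | 0x014000 | 0x000100 | 0x00003D
      = 0x7D413D
Bytes: (v>>16)&0xFF=7D, (v>>8)&0xFF=41, v&0xFF=3D

Answer: 0x7D413D 7D 41 3D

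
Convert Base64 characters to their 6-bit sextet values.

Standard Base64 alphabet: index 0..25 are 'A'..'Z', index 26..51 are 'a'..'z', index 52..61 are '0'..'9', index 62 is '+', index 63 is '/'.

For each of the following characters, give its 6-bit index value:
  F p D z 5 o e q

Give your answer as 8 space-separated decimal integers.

'F': A..Z range, ord('F') − ord('A') = 5
'p': a..z range, 26 + ord('p') − ord('a') = 41
'D': A..Z range, ord('D') − ord('A') = 3
'z': a..z range, 26 + ord('z') − ord('a') = 51
'5': 0..9 range, 52 + ord('5') − ord('0') = 57
'o': a..z range, 26 + ord('o') − ord('a') = 40
'e': a..z range, 26 + ord('e') − ord('a') = 30
'q': a..z range, 26 + ord('q') − ord('a') = 42

Answer: 5 41 3 51 57 40 30 42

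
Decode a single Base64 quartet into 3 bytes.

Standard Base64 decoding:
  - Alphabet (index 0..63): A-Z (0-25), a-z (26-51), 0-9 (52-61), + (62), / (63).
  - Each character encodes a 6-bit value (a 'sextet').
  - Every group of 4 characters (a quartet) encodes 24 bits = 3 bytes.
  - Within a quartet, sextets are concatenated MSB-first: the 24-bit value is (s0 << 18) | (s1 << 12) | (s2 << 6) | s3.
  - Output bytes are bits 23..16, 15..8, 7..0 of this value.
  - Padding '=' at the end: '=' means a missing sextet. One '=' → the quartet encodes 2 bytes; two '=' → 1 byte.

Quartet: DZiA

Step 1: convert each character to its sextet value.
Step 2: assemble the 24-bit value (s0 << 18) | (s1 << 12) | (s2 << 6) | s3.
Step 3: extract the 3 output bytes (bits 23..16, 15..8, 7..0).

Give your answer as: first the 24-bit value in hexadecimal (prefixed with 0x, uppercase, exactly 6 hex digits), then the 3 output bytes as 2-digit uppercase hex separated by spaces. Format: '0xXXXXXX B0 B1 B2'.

Sextets: D=3, Z=25, i=34, A=0
24-bit: (3<<18) | (25<<12) | (34<<6) | 0
      = 0x0C0000 | 0x019000 | 0x000880 | 0x000000
      = 0x0D9880
Bytes: (v>>16)&0xFF=0D, (v>>8)&0xFF=98, v&0xFF=80

Answer: 0x0D9880 0D 98 80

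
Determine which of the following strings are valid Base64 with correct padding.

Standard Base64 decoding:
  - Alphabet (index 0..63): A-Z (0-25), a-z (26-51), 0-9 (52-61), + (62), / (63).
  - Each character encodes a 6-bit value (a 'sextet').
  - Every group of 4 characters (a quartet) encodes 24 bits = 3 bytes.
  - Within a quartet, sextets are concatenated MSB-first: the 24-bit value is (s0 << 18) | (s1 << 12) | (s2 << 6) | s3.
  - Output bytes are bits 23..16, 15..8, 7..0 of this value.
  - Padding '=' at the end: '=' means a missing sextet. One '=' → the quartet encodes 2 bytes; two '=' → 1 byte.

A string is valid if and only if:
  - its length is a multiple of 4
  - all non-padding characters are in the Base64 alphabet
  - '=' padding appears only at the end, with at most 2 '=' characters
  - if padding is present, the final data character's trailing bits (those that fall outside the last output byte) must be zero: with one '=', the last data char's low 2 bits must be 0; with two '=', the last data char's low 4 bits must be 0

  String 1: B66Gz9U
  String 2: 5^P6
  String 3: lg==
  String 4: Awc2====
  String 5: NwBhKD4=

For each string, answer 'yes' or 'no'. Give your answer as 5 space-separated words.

Answer: no no yes no yes

Derivation:
String 1: 'B66Gz9U' → invalid (len=7 not mult of 4)
String 2: '5^P6' → invalid (bad char(s): ['^'])
String 3: 'lg==' → valid
String 4: 'Awc2====' → invalid (4 pad chars (max 2))
String 5: 'NwBhKD4=' → valid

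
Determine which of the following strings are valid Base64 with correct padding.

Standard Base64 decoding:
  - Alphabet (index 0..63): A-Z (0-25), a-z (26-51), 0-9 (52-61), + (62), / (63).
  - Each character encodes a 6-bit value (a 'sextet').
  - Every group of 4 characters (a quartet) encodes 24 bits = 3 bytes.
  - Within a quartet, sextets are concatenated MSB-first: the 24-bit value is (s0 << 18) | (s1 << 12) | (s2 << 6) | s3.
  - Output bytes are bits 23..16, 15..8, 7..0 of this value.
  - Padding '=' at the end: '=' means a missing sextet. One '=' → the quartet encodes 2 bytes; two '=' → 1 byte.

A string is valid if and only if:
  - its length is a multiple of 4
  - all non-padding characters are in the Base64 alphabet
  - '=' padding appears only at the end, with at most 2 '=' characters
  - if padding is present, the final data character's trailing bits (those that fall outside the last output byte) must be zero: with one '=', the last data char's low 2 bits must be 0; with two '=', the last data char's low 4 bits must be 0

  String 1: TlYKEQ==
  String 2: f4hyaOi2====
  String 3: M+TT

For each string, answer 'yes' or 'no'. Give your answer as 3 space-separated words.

String 1: 'TlYKEQ==' → valid
String 2: 'f4hyaOi2====' → invalid (4 pad chars (max 2))
String 3: 'M+TT' → valid

Answer: yes no yes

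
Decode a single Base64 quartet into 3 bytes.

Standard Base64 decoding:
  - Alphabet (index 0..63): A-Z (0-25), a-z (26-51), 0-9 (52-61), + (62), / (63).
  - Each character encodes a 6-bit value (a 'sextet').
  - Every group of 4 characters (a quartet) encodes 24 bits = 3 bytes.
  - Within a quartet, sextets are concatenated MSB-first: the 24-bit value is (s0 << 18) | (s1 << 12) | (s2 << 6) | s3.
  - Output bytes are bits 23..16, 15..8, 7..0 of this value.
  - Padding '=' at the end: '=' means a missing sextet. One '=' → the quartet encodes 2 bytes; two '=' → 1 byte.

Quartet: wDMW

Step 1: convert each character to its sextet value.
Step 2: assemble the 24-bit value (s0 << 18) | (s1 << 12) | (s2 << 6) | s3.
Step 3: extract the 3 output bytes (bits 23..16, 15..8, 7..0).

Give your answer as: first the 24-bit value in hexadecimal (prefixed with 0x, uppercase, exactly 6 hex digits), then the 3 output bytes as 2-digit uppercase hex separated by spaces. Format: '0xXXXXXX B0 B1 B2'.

Answer: 0xC03316 C0 33 16

Derivation:
Sextets: w=48, D=3, M=12, W=22
24-bit: (48<<18) | (3<<12) | (12<<6) | 22
      = 0xC00000 | 0x003000 | 0x000300 | 0x000016
      = 0xC03316
Bytes: (v>>16)&0xFF=C0, (v>>8)&0xFF=33, v&0xFF=16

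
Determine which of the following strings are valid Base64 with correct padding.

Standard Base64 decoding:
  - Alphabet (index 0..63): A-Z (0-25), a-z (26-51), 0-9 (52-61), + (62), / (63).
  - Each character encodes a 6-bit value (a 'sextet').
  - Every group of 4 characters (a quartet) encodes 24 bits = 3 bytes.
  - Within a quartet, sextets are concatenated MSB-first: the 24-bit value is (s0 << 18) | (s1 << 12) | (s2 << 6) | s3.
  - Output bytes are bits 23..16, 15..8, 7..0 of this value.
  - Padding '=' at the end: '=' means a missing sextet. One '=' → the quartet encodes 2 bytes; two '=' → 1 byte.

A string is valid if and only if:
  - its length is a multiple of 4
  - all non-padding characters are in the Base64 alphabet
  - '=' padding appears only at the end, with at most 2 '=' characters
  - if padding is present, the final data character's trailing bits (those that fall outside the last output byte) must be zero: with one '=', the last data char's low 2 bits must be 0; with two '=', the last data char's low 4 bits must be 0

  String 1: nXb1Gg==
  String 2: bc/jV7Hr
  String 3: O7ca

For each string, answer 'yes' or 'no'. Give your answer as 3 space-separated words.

Answer: yes yes yes

Derivation:
String 1: 'nXb1Gg==' → valid
String 2: 'bc/jV7Hr' → valid
String 3: 'O7ca' → valid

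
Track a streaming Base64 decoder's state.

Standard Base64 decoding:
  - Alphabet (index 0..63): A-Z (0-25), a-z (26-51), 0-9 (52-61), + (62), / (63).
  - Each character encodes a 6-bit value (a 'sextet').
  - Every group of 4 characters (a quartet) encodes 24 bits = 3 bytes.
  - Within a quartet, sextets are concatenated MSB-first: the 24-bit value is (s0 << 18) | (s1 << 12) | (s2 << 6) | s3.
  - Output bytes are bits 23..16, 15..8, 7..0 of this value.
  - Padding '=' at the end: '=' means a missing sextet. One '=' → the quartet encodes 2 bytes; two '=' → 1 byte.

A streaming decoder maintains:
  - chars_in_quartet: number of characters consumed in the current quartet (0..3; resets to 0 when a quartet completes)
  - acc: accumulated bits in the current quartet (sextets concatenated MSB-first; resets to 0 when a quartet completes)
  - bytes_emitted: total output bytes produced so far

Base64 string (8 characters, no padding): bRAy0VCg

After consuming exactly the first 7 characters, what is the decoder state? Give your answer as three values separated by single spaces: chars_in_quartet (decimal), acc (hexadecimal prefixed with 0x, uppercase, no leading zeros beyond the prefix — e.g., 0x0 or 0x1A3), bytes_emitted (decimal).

Answer: 3 0x34542 3

Derivation:
After char 0 ('b'=27): chars_in_quartet=1 acc=0x1B bytes_emitted=0
After char 1 ('R'=17): chars_in_quartet=2 acc=0x6D1 bytes_emitted=0
After char 2 ('A'=0): chars_in_quartet=3 acc=0x1B440 bytes_emitted=0
After char 3 ('y'=50): chars_in_quartet=4 acc=0x6D1032 -> emit 6D 10 32, reset; bytes_emitted=3
After char 4 ('0'=52): chars_in_quartet=1 acc=0x34 bytes_emitted=3
After char 5 ('V'=21): chars_in_quartet=2 acc=0xD15 bytes_emitted=3
After char 6 ('C'=2): chars_in_quartet=3 acc=0x34542 bytes_emitted=3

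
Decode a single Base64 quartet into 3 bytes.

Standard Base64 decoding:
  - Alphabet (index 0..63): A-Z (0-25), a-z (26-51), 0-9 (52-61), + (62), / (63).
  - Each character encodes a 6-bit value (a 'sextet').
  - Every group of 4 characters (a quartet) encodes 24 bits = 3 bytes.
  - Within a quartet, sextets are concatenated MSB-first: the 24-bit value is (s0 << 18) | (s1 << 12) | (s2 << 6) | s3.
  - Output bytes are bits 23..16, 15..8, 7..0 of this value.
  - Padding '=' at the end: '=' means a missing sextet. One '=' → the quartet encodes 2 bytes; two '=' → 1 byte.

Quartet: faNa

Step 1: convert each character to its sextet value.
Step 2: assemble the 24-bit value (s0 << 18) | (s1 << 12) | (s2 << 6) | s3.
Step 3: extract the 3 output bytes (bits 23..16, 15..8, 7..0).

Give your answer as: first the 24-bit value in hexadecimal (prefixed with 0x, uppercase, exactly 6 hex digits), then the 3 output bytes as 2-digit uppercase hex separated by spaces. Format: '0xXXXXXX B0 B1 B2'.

Sextets: f=31, a=26, N=13, a=26
24-bit: (31<<18) | (26<<12) | (13<<6) | 26
      = 0x7C0000 | 0x01A000 | 0x000340 | 0x00001A
      = 0x7DA35A
Bytes: (v>>16)&0xFF=7D, (v>>8)&0xFF=A3, v&0xFF=5A

Answer: 0x7DA35A 7D A3 5A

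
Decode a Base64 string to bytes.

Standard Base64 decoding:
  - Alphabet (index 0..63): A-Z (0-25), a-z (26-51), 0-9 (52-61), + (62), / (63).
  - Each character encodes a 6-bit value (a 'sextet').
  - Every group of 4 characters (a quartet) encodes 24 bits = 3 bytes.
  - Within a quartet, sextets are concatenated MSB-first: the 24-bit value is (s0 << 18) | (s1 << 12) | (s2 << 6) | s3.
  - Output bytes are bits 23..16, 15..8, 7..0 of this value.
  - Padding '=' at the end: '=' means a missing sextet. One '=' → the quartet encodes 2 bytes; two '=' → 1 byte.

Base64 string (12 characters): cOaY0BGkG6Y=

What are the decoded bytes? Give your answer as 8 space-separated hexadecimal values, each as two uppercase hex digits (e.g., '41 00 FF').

After char 0 ('c'=28): chars_in_quartet=1 acc=0x1C bytes_emitted=0
After char 1 ('O'=14): chars_in_quartet=2 acc=0x70E bytes_emitted=0
After char 2 ('a'=26): chars_in_quartet=3 acc=0x1C39A bytes_emitted=0
After char 3 ('Y'=24): chars_in_quartet=4 acc=0x70E698 -> emit 70 E6 98, reset; bytes_emitted=3
After char 4 ('0'=52): chars_in_quartet=1 acc=0x34 bytes_emitted=3
After char 5 ('B'=1): chars_in_quartet=2 acc=0xD01 bytes_emitted=3
After char 6 ('G'=6): chars_in_quartet=3 acc=0x34046 bytes_emitted=3
After char 7 ('k'=36): chars_in_quartet=4 acc=0xD011A4 -> emit D0 11 A4, reset; bytes_emitted=6
After char 8 ('G'=6): chars_in_quartet=1 acc=0x6 bytes_emitted=6
After char 9 ('6'=58): chars_in_quartet=2 acc=0x1BA bytes_emitted=6
After char 10 ('Y'=24): chars_in_quartet=3 acc=0x6E98 bytes_emitted=6
Padding '=': partial quartet acc=0x6E98 -> emit 1B A6; bytes_emitted=8

Answer: 70 E6 98 D0 11 A4 1B A6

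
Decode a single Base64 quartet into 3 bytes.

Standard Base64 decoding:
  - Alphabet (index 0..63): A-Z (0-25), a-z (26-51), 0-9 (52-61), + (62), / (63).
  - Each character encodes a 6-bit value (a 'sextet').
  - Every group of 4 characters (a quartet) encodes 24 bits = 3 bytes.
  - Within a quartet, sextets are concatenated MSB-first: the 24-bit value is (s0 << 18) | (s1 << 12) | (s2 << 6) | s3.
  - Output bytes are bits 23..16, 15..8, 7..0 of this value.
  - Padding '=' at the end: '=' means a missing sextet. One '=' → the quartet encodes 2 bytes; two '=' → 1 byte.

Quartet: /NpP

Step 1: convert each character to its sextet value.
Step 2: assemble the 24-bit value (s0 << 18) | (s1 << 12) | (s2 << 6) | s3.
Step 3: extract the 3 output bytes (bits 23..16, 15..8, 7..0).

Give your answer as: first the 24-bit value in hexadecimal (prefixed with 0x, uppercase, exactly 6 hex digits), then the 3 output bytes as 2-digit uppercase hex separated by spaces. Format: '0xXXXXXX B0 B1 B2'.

Sextets: /=63, N=13, p=41, P=15
24-bit: (63<<18) | (13<<12) | (41<<6) | 15
      = 0xFC0000 | 0x00D000 | 0x000A40 | 0x00000F
      = 0xFCDA4F
Bytes: (v>>16)&0xFF=FC, (v>>8)&0xFF=DA, v&0xFF=4F

Answer: 0xFCDA4F FC DA 4F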